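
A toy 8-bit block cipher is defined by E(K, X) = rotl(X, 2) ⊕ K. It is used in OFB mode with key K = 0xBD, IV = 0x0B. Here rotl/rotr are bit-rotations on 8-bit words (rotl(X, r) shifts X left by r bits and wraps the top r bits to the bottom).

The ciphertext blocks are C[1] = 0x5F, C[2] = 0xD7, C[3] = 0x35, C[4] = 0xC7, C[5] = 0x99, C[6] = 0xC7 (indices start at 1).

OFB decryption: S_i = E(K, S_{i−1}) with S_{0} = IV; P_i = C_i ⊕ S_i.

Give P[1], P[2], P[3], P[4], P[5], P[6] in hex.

P[1]: S = E(K, 0x0B) = 0x91; 0x5F ⊕ 0x91 = 0xCE.
P[2]: S = E(K, 0x91) = 0xFB; 0xD7 ⊕ 0xFB = 0x2C.
P[3]: S = E(K, 0xFB) = 0x52; 0x35 ⊕ 0x52 = 0x67.
P[4]: S = E(K, 0x52) = 0xF4; 0xC7 ⊕ 0xF4 = 0x33.
P[5]: S = E(K, 0xF4) = 0x6E; 0x99 ⊕ 0x6E = 0xF7.
P[6]: S = E(K, 0x6E) = 0x04; 0xC7 ⊕ 0x04 = 0xC3.

P[1] = 0xCE, P[2] = 0x2C, P[3] = 0x67, P[4] = 0x33, P[5] = 0xF7, P[6] = 0xC3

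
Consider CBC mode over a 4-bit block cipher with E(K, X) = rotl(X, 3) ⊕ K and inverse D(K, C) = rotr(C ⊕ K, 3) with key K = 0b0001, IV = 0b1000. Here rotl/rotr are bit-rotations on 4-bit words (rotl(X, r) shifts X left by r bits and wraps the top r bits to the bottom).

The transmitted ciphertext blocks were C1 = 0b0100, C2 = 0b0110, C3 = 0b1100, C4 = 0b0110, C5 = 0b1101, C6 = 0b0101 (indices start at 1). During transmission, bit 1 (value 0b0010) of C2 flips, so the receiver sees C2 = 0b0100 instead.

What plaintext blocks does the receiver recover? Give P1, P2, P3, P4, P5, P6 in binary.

P1 = 0b0010, P2 = 0b1110, P3 = 0b1111, P4 = 0b0010, P5 = 0b1111, P6 = 0b0101

CBC decryption: P_i = D(K, C_i) ⊕ C_{i−1}, with C_{0} = IV.
Only C2 changed, to 0b0100. In CBC, a change in C_i garbles P_i and flips the same bit in P_{i+1}. Decrypting the received ciphertext:
P1: D(K, 0b0100) = 0b1010; 0b1010 ⊕ 0b1000 = 0b0010.
P2: D(K, 0b0100) = 0b1010; 0b1010 ⊕ 0b0100 = 0b1110.
P3: D(K, 0b1100) = 0b1011; 0b1011 ⊕ 0b0100 = 0b1111.
P4: D(K, 0b0110) = 0b1110; 0b1110 ⊕ 0b1100 = 0b0010.
P5: D(K, 0b1101) = 0b1001; 0b1001 ⊕ 0b0110 = 0b1111.
P6: D(K, 0b0101) = 0b1000; 0b1000 ⊕ 0b1101 = 0b0101.
Blocks that differ from the original plaintext: P2, P3.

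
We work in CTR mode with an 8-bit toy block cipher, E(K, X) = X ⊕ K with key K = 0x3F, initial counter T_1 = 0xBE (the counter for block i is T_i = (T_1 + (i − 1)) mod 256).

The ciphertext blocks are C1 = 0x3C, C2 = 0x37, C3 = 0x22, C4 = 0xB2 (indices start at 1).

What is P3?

CTR decryption: S_i = E(K, T_i) where T_i is the counter for block i; P_i = C_i ⊕ S_i.
P3: T = 0xC0, S = E(K, T) = 0xFF; 0x22 ⊕ 0xFF = 0xDD.

P3 = 0xDD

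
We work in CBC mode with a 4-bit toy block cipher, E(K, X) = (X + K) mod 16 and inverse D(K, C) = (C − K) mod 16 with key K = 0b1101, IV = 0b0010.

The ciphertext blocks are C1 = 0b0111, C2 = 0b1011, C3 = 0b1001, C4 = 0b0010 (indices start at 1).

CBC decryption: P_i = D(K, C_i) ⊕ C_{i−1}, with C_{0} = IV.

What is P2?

P2 = 0b1001

P2: D(K, 0b1011) = 0b1110; 0b1110 ⊕ 0b0111 = 0b1001.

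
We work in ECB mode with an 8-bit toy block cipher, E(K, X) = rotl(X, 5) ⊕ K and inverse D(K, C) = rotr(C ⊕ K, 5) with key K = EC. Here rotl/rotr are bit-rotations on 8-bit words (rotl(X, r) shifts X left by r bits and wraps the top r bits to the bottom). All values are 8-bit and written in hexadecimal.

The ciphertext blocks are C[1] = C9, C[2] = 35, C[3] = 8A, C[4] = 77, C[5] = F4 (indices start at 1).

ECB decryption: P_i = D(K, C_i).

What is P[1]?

P[1]: D(K, C9) = 29.

P[1] = 29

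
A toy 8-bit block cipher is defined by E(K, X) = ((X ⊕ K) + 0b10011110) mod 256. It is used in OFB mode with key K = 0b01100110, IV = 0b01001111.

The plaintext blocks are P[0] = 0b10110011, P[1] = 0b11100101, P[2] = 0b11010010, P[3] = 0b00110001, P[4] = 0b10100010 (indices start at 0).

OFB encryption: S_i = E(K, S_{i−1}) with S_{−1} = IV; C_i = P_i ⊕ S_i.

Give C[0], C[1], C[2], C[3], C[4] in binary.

C[0] = 0b01110100, C[1] = 0b11011010, C[2] = 0b00100101, C[3] = 0b00011110, C[4] = 0b01000101

C[0]: S = E(K, 0b01001111) = 0b11000111; 0b10110011 ⊕ 0b11000111 = 0b01110100.
C[1]: S = E(K, 0b11000111) = 0b00111111; 0b11100101 ⊕ 0b00111111 = 0b11011010.
C[2]: S = E(K, 0b00111111) = 0b11110111; 0b11010010 ⊕ 0b11110111 = 0b00100101.
C[3]: S = E(K, 0b11110111) = 0b00101111; 0b00110001 ⊕ 0b00101111 = 0b00011110.
C[4]: S = E(K, 0b00101111) = 0b11100111; 0b10100010 ⊕ 0b11100111 = 0b01000101.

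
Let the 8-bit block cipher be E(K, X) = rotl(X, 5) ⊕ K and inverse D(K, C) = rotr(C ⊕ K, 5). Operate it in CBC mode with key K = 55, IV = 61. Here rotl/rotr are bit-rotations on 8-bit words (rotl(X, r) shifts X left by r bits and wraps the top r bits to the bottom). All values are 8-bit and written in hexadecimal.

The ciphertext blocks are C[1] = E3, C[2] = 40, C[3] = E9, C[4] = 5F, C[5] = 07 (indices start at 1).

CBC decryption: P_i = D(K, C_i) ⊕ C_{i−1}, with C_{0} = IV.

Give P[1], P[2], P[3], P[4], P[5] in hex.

P[1]: D(K, E3) = B5; B5 ⊕ 61 = D4.
P[2]: D(K, 40) = A8; A8 ⊕ E3 = 4B.
P[3]: D(K, E9) = E5; E5 ⊕ 40 = A5.
P[4]: D(K, 5F) = 50; 50 ⊕ E9 = B9.
P[5]: D(K, 07) = 92; 92 ⊕ 5F = CD.

P[1] = D4, P[2] = 4B, P[3] = A5, P[4] = B9, P[5] = CD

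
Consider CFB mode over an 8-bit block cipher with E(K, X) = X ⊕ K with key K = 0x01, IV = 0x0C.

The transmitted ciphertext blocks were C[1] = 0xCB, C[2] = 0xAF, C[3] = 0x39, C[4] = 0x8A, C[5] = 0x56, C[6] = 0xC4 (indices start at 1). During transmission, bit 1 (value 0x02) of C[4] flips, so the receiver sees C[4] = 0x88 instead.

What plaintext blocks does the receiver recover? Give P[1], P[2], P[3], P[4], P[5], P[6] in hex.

CFB decryption: P_i = C_i ⊕ E(K, C_{i−1}), with C_{0} = IV.
Only C[4] changed, to 0x88. In CFB, a change in C_i flips the same bit in P_i and garbles P_{i+1}. Decrypting the received ciphertext:
P[1]: E(K, 0x0C) = 0x0D; 0xCB ⊕ 0x0D = 0xC6.
P[2]: E(K, 0xCB) = 0xCA; 0xAF ⊕ 0xCA = 0x65.
P[3]: E(K, 0xAF) = 0xAE; 0x39 ⊕ 0xAE = 0x97.
P[4]: E(K, 0x39) = 0x38; 0x88 ⊕ 0x38 = 0xB0.
P[5]: E(K, 0x88) = 0x89; 0x56 ⊕ 0x89 = 0xDF.
P[6]: E(K, 0x56) = 0x57; 0xC4 ⊕ 0x57 = 0x93.
Blocks that differ from the original plaintext: P[4], P[5].

P[1] = 0xC6, P[2] = 0x65, P[3] = 0x97, P[4] = 0xB0, P[5] = 0xDF, P[6] = 0x93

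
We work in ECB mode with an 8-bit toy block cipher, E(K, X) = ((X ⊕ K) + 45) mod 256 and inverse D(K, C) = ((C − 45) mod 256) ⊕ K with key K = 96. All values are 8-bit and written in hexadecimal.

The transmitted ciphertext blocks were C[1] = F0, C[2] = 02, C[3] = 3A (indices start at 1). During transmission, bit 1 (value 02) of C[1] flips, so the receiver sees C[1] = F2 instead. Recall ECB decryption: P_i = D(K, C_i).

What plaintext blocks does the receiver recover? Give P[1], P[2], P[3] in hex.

Only C[1] changed, to F2. In ECB, a change in C_i affects only P_i. Decrypting the received ciphertext:
P[1]: D(K, F2) = 3B.
P[2]: D(K, 02) = 2B.
P[3]: D(K, 3A) = 63.
Blocks that differ from the original plaintext: P[1].

P[1] = 3B, P[2] = 2B, P[3] = 63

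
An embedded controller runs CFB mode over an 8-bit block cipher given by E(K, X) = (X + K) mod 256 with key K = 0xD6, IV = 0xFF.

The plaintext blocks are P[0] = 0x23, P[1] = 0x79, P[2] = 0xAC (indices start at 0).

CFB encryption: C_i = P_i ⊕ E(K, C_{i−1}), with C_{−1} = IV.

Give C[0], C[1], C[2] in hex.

C[0]: E(K, 0xFF) = 0xD5; 0x23 ⊕ 0xD5 = 0xF6.
C[1]: E(K, 0xF6) = 0xCC; 0x79 ⊕ 0xCC = 0xB5.
C[2]: E(K, 0xB5) = 0x8B; 0xAC ⊕ 0x8B = 0x27.

C[0] = 0xF6, C[1] = 0xB5, C[2] = 0x27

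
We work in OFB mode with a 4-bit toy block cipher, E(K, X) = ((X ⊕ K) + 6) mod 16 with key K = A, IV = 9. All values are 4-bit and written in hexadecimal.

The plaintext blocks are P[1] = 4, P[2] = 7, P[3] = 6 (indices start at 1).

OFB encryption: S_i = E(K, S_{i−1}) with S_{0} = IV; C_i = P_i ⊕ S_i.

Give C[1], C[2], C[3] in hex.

C[1]: S = E(K, 9) = 9; 4 ⊕ 9 = D.
C[2]: S = E(K, 9) = 9; 7 ⊕ 9 = E.
C[3]: S = E(K, 9) = 9; 6 ⊕ 9 = F.

C[1] = D, C[2] = E, C[3] = F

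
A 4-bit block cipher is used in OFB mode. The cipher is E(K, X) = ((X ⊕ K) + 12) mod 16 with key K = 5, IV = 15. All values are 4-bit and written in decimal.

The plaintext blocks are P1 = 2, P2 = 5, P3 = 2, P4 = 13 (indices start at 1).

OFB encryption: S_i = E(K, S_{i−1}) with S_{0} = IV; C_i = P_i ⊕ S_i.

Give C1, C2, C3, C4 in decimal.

C1 = 4, C2 = 10, C3 = 4, C4 = 2

C1: S = E(K, 15) = 6; 2 ⊕ 6 = 4.
C2: S = E(K, 6) = 15; 5 ⊕ 15 = 10.
C3: S = E(K, 15) = 6; 2 ⊕ 6 = 4.
C4: S = E(K, 6) = 15; 13 ⊕ 15 = 2.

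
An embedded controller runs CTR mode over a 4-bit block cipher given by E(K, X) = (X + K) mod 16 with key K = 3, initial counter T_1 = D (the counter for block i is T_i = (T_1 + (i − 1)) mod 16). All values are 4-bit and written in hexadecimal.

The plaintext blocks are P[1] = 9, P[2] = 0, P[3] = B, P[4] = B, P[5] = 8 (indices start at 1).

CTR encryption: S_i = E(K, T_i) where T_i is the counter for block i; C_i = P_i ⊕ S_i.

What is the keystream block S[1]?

0

C[1]: T = D, S = E(K, T) = 0; 9 ⊕ 0 = 9.
So S[1] = 0.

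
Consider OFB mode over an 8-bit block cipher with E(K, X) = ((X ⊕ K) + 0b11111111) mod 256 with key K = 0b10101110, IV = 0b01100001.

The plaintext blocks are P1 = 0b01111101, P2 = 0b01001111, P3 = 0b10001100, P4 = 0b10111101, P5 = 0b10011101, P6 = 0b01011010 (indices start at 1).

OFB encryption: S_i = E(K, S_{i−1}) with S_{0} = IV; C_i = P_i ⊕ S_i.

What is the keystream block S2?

0b01011111

C1: S = E(K, 0b01100001) = 0b11001110; 0b01111101 ⊕ 0b11001110 = 0b10110011.
C2: S = E(K, 0b11001110) = 0b01011111; 0b01001111 ⊕ 0b01011111 = 0b00010000.
So S2 = 0b01011111.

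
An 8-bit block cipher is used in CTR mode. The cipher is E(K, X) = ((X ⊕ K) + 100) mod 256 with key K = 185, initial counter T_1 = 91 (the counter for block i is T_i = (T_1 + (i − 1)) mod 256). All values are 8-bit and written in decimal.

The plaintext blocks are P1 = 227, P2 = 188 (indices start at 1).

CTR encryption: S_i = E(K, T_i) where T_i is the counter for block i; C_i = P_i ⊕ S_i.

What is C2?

C2 = 245

C1: T = 91, S = E(K, T) = 70; 227 ⊕ 70 = 165.
C2: T = 92, S = E(K, T) = 73; 188 ⊕ 73 = 245.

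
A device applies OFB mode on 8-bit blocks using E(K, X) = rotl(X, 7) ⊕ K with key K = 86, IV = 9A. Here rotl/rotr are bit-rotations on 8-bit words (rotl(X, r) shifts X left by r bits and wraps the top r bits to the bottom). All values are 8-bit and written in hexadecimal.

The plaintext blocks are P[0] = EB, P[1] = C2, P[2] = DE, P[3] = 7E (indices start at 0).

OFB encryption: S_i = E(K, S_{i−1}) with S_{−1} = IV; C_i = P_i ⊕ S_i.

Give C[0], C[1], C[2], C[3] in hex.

C[0] = 20, C[1] = A1, C[2] = E9, C[3] = 63

C[0]: S = E(K, 9A) = CB; EB ⊕ CB = 20.
C[1]: S = E(K, CB) = 63; C2 ⊕ 63 = A1.
C[2]: S = E(K, 63) = 37; DE ⊕ 37 = E9.
C[3]: S = E(K, 37) = 1D; 7E ⊕ 1D = 63.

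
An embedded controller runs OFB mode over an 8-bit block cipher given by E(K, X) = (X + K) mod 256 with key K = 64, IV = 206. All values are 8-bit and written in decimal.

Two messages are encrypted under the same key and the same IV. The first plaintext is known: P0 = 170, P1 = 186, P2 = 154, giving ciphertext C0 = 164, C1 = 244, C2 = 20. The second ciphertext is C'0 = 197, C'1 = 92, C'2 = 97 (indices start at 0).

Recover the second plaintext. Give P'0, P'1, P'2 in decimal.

P'0 = 203, P'1 = 18, P'2 = 239

In OFB with a reused IV, both messages share the same keystream S_i, so C_i ⊕ C'_i = P_i ⊕ P'_i and thus P'_i = P_i ⊕ C_i ⊕ C'_i.
P'0: 170 ⊕ 164 ⊕ 197 = 203.
P'1: 186 ⊕ 244 ⊕ 92 = 18.
P'2: 154 ⊕ 20 ⊕ 97 = 239.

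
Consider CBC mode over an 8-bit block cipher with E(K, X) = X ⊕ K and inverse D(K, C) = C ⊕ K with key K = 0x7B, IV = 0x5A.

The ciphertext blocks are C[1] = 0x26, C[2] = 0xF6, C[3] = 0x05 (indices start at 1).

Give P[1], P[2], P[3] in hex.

P[1] = 0x07, P[2] = 0xAB, P[3] = 0x88

CBC decryption: P_i = D(K, C_i) ⊕ C_{i−1}, with C_{0} = IV.
P[1]: D(K, 0x26) = 0x5D; 0x5D ⊕ 0x5A = 0x07.
P[2]: D(K, 0xF6) = 0x8D; 0x8D ⊕ 0x26 = 0xAB.
P[3]: D(K, 0x05) = 0x7E; 0x7E ⊕ 0xF6 = 0x88.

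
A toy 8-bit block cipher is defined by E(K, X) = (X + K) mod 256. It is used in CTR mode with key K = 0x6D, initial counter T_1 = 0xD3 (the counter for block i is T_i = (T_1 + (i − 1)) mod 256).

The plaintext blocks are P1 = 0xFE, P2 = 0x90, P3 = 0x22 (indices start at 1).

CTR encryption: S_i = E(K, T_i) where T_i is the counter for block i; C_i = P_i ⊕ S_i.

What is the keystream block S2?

0x41

C1: T = 0xD3, S = E(K, T) = 0x40; 0xFE ⊕ 0x40 = 0xBE.
C2: T = 0xD4, S = E(K, T) = 0x41; 0x90 ⊕ 0x41 = 0xD1.
So S2 = 0x41.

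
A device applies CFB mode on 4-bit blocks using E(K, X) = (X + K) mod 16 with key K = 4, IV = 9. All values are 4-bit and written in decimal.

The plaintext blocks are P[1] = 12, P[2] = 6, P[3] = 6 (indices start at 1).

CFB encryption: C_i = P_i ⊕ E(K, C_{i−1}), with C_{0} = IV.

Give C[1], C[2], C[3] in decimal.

C[1] = 1, C[2] = 3, C[3] = 1

C[1]: E(K, 9) = 13; 12 ⊕ 13 = 1.
C[2]: E(K, 1) = 5; 6 ⊕ 5 = 3.
C[3]: E(K, 3) = 7; 6 ⊕ 7 = 1.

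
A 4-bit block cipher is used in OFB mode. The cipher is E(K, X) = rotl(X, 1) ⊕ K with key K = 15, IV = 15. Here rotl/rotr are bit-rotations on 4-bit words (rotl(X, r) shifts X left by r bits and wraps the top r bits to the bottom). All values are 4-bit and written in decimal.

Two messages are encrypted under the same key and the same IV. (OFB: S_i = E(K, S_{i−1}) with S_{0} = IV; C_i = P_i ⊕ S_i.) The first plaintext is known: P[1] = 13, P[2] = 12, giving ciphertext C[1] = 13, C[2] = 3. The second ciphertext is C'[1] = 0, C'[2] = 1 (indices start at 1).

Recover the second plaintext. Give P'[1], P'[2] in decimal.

P'[1] = 0, P'[2] = 14

In OFB with a reused IV, both messages share the same keystream S_i, so C_i ⊕ C'_i = P_i ⊕ P'_i and thus P'_i = P_i ⊕ C_i ⊕ C'_i.
P'[1]: 13 ⊕ 13 ⊕ 0 = 0.
P'[2]: 12 ⊕ 3 ⊕ 1 = 14.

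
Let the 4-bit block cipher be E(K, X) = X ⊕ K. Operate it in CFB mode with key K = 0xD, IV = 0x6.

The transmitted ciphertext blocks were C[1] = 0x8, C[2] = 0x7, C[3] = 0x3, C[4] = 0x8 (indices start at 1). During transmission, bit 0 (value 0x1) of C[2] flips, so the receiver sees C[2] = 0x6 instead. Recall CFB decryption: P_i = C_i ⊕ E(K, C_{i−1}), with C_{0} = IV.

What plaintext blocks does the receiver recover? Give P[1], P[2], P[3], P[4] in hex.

Only C[2] changed, to 0x6. In CFB, a change in C_i flips the same bit in P_i and garbles P_{i+1}. Decrypting the received ciphertext:
P[1]: E(K, 0x6) = 0xB; 0x8 ⊕ 0xB = 0x3.
P[2]: E(K, 0x8) = 0x5; 0x6 ⊕ 0x5 = 0x3.
P[3]: E(K, 0x6) = 0xB; 0x3 ⊕ 0xB = 0x8.
P[4]: E(K, 0x3) = 0xE; 0x8 ⊕ 0xE = 0x6.
Blocks that differ from the original plaintext: P[2], P[3].

P[1] = 0x3, P[2] = 0x3, P[3] = 0x8, P[4] = 0x6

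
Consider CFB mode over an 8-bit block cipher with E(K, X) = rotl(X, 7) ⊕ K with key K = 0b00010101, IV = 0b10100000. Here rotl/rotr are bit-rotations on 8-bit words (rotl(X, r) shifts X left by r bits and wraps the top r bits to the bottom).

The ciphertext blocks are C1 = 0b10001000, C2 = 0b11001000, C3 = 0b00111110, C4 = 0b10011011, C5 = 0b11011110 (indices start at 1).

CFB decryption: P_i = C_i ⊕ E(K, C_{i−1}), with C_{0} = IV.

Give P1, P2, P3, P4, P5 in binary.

P1 = 0b11001101, P2 = 0b10011001, P3 = 0b01001111, P4 = 0b10010001, P5 = 0b00000110

P1: E(K, 0b10100000) = 0b01000101; 0b10001000 ⊕ 0b01000101 = 0b11001101.
P2: E(K, 0b10001000) = 0b01010001; 0b11001000 ⊕ 0b01010001 = 0b10011001.
P3: E(K, 0b11001000) = 0b01110001; 0b00111110 ⊕ 0b01110001 = 0b01001111.
P4: E(K, 0b00111110) = 0b00001010; 0b10011011 ⊕ 0b00001010 = 0b10010001.
P5: E(K, 0b10011011) = 0b11011000; 0b11011110 ⊕ 0b11011000 = 0b00000110.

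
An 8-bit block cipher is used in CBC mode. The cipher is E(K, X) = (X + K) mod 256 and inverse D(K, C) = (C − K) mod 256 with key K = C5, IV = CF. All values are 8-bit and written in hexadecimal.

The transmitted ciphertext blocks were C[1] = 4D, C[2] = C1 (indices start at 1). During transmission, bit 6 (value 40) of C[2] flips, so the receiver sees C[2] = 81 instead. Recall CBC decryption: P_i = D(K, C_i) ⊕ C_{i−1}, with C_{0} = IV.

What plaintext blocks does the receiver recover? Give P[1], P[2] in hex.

Only C[2] changed, to 81. In CBC, a change in C_i garbles P_i and flips the same bit in P_{i+1}. Decrypting the received ciphertext:
P[1]: D(K, 4D) = 88; 88 ⊕ CF = 47.
P[2]: D(K, 81) = BC; BC ⊕ 4D = F1.
Blocks that differ from the original plaintext: P[2].

P[1] = 47, P[2] = F1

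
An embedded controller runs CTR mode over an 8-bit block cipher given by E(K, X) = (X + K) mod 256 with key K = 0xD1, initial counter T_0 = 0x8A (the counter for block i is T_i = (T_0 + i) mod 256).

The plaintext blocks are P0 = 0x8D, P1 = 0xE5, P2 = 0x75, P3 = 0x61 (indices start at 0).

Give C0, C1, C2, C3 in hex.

CTR encryption: S_i = E(K, T_i) where T_i is the counter for block i; C_i = P_i ⊕ S_i.
C0: T = 0x8A, S = E(K, T) = 0x5B; 0x8D ⊕ 0x5B = 0xD6.
C1: T = 0x8B, S = E(K, T) = 0x5C; 0xE5 ⊕ 0x5C = 0xB9.
C2: T = 0x8C, S = E(K, T) = 0x5D; 0x75 ⊕ 0x5D = 0x28.
C3: T = 0x8D, S = E(K, T) = 0x5E; 0x61 ⊕ 0x5E = 0x3F.

C0 = 0xD6, C1 = 0xB9, C2 = 0x28, C3 = 0x3F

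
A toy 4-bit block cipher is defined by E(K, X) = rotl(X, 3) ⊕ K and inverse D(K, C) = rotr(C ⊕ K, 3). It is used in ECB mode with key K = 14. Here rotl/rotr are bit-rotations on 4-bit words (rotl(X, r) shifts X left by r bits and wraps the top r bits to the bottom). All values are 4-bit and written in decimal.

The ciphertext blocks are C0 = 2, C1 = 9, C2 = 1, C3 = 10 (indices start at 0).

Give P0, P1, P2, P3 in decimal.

P0 = 9, P1 = 14, P2 = 15, P3 = 8

ECB decryption: P_i = D(K, C_i).
P0: D(K, 2) = 9.
P1: D(K, 9) = 14.
P2: D(K, 1) = 15.
P3: D(K, 10) = 8.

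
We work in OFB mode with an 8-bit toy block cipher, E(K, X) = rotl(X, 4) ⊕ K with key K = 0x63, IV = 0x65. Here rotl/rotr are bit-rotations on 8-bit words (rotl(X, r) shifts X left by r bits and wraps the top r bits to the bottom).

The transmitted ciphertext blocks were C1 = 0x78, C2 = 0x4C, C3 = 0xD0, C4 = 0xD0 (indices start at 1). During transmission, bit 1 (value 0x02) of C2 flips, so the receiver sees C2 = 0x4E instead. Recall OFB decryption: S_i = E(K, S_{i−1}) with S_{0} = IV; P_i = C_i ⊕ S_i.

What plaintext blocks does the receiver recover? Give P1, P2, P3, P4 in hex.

Only C2 changed, to 0x4E. In OFB, a change in C_i flips the same bit in P_i only; the keystream is unaffected. Decrypting the received ciphertext:
P1: S = E(K, 0x65) = 0x35; 0x78 ⊕ 0x35 = 0x4D.
P2: S = E(K, 0x35) = 0x30; 0x4E ⊕ 0x30 = 0x7E.
P3: S = E(K, 0x30) = 0x60; 0xD0 ⊕ 0x60 = 0xB0.
P4: S = E(K, 0x60) = 0x65; 0xD0 ⊕ 0x65 = 0xB5.
Blocks that differ from the original plaintext: P2.

P1 = 0x4D, P2 = 0x7E, P3 = 0xB0, P4 = 0xB5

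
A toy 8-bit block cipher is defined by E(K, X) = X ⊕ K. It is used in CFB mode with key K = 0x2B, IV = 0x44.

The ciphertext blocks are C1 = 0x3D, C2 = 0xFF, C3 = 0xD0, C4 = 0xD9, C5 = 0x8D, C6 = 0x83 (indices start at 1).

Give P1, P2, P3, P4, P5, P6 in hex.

CFB decryption: P_i = C_i ⊕ E(K, C_{i−1}), with C_{0} = IV.
P1: E(K, 0x44) = 0x6F; 0x3D ⊕ 0x6F = 0x52.
P2: E(K, 0x3D) = 0x16; 0xFF ⊕ 0x16 = 0xE9.
P3: E(K, 0xFF) = 0xD4; 0xD0 ⊕ 0xD4 = 0x04.
P4: E(K, 0xD0) = 0xFB; 0xD9 ⊕ 0xFB = 0x22.
P5: E(K, 0xD9) = 0xF2; 0x8D ⊕ 0xF2 = 0x7F.
P6: E(K, 0x8D) = 0xA6; 0x83 ⊕ 0xA6 = 0x25.

P1 = 0x52, P2 = 0xE9, P3 = 0x04, P4 = 0x22, P5 = 0x7F, P6 = 0x25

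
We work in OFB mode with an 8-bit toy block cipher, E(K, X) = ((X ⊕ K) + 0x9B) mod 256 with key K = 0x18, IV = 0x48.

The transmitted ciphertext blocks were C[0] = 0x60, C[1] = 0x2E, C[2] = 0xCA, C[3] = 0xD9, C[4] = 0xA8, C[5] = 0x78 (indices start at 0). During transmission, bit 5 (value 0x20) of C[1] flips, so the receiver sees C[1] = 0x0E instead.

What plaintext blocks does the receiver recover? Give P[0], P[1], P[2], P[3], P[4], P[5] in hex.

OFB decryption: S_i = E(K, S_{i−1}) with S_{−1} = IV; P_i = C_i ⊕ S_i.
Only C[1] changed, to 0x0E. In OFB, a change in C_i flips the same bit in P_i only; the keystream is unaffected. Decrypting the received ciphertext:
P[0]: S = E(K, 0x48) = 0xEB; 0x60 ⊕ 0xEB = 0x8B.
P[1]: S = E(K, 0xEB) = 0x8E; 0x0E ⊕ 0x8E = 0x80.
P[2]: S = E(K, 0x8E) = 0x31; 0xCA ⊕ 0x31 = 0xFB.
P[3]: S = E(K, 0x31) = 0xC4; 0xD9 ⊕ 0xC4 = 0x1D.
P[4]: S = E(K, 0xC4) = 0x77; 0xA8 ⊕ 0x77 = 0xDF.
P[5]: S = E(K, 0x77) = 0x0A; 0x78 ⊕ 0x0A = 0x72.
Blocks that differ from the original plaintext: P[1].

P[0] = 0x8B, P[1] = 0x80, P[2] = 0xFB, P[3] = 0x1D, P[4] = 0xDF, P[5] = 0x72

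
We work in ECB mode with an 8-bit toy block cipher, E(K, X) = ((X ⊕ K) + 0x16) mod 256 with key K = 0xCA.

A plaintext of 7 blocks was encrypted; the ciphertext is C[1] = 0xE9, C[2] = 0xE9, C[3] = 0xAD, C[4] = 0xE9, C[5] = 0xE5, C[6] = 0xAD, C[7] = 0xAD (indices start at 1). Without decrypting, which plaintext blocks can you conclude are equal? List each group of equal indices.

ECB encrypts each block independently with the same key, so equal ciphertext blocks imply equal plaintext blocks.
C[1] = C[2] = C[4] = 0xE9, so P[1] = P[2] = P[4].
C[3] = C[6] = C[7] = 0xAD, so P[3] = P[6] = P[7].

P[1] = P[2] = P[4]; P[3] = P[6] = P[7]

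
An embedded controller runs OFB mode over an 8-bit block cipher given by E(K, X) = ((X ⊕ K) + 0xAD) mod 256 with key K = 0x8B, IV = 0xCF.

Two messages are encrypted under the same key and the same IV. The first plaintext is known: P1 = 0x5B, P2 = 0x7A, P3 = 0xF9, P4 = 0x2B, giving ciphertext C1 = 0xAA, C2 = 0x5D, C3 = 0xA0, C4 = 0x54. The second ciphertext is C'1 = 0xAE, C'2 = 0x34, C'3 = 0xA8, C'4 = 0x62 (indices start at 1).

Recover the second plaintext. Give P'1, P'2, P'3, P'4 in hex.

P'1 = 0x5F, P'2 = 0x13, P'3 = 0xF1, P'4 = 0x1D

In OFB with a reused IV, both messages share the same keystream S_i, so C_i ⊕ C'_i = P_i ⊕ P'_i and thus P'_i = P_i ⊕ C_i ⊕ C'_i.
P'1: 0x5B ⊕ 0xAA ⊕ 0xAE = 0x5F.
P'2: 0x7A ⊕ 0x5D ⊕ 0x34 = 0x13.
P'3: 0xF9 ⊕ 0xA0 ⊕ 0xA8 = 0xF1.
P'4: 0x2B ⊕ 0x54 ⊕ 0x62 = 0x1D.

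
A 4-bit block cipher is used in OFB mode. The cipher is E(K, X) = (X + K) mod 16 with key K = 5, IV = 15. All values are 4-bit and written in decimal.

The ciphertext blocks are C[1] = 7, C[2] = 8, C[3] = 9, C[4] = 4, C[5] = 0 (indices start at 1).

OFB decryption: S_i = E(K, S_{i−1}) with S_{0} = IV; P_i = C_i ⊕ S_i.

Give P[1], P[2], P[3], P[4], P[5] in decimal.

P[1] = 3, P[2] = 1, P[3] = 7, P[4] = 7, P[5] = 8

P[1]: S = E(K, 15) = 4; 7 ⊕ 4 = 3.
P[2]: S = E(K, 4) = 9; 8 ⊕ 9 = 1.
P[3]: S = E(K, 9) = 14; 9 ⊕ 14 = 7.
P[4]: S = E(K, 14) = 3; 4 ⊕ 3 = 7.
P[5]: S = E(K, 3) = 8; 0 ⊕ 8 = 8.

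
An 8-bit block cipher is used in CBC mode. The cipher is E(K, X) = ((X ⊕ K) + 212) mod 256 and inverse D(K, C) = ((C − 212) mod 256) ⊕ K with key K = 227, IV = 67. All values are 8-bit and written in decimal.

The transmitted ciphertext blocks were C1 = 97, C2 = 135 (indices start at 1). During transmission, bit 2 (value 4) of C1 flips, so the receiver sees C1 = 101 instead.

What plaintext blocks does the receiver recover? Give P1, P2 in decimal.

CBC decryption: P_i = D(K, C_i) ⊕ C_{i−1}, with C_{0} = IV.
Only C1 changed, to 101. In CBC, a change in C_i garbles P_i and flips the same bit in P_{i+1}. Decrypting the received ciphertext:
P1: D(K, 101) = 114; 114 ⊕ 67 = 49.
P2: D(K, 135) = 80; 80 ⊕ 101 = 53.
Blocks that differ from the original plaintext: P1, P2.

P1 = 49, P2 = 53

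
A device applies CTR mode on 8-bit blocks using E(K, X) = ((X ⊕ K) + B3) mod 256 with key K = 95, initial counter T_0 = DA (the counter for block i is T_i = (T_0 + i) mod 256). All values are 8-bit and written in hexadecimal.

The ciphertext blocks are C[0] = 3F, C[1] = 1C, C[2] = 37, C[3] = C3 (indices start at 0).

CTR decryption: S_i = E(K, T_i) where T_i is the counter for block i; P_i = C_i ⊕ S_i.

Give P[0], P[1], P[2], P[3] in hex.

P[0] = 3D, P[1] = 1D, P[2] = CB, P[3] = 38

P[0]: T = DA, S = E(K, T) = 02; 3F ⊕ 02 = 3D.
P[1]: T = DB, S = E(K, T) = 01; 1C ⊕ 01 = 1D.
P[2]: T = DC, S = E(K, T) = FC; 37 ⊕ FC = CB.
P[3]: T = DD, S = E(K, T) = FB; C3 ⊕ FB = 38.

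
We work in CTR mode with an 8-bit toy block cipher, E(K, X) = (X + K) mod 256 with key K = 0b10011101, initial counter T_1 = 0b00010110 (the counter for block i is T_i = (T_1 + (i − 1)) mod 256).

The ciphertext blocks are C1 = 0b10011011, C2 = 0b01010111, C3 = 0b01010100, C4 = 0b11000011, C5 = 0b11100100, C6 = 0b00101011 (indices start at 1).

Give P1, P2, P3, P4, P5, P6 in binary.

CTR decryption: S_i = E(K, T_i) where T_i is the counter for block i; P_i = C_i ⊕ S_i.
P1: T = 0b00010110, S = E(K, T) = 0b10110011; 0b10011011 ⊕ 0b10110011 = 0b00101000.
P2: T = 0b00010111, S = E(K, T) = 0b10110100; 0b01010111 ⊕ 0b10110100 = 0b11100011.
P3: T = 0b00011000, S = E(K, T) = 0b10110101; 0b01010100 ⊕ 0b10110101 = 0b11100001.
P4: T = 0b00011001, S = E(K, T) = 0b10110110; 0b11000011 ⊕ 0b10110110 = 0b01110101.
P5: T = 0b00011010, S = E(K, T) = 0b10110111; 0b11100100 ⊕ 0b10110111 = 0b01010011.
P6: T = 0b00011011, S = E(K, T) = 0b10111000; 0b00101011 ⊕ 0b10111000 = 0b10010011.

P1 = 0b00101000, P2 = 0b11100011, P3 = 0b11100001, P4 = 0b01110101, P5 = 0b01010011, P6 = 0b10010011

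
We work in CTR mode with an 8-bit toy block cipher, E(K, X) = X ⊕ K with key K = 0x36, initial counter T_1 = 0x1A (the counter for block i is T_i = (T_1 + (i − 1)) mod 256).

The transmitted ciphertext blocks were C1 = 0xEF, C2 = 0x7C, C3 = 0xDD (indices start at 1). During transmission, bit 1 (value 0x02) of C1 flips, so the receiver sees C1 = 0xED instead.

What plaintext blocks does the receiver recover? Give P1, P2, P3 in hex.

CTR decryption: S_i = E(K, T_i) where T_i is the counter for block i; P_i = C_i ⊕ S_i.
Only C1 changed, to 0xED. In CTR, a change in C_i flips the same bit in P_i only; the keystream is unaffected. Decrypting the received ciphertext:
P1: T = 0x1A, S = E(K, T) = 0x2C; 0xED ⊕ 0x2C = 0xC1.
P2: T = 0x1B, S = E(K, T) = 0x2D; 0x7C ⊕ 0x2D = 0x51.
P3: T = 0x1C, S = E(K, T) = 0x2A; 0xDD ⊕ 0x2A = 0xF7.
Blocks that differ from the original plaintext: P1.

P1 = 0xC1, P2 = 0x51, P3 = 0xF7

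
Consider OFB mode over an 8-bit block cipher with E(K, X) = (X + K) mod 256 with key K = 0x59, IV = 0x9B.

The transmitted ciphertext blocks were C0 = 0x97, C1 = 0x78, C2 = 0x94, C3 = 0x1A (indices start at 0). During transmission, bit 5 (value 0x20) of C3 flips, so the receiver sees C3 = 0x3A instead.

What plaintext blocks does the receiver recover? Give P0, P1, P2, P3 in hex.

OFB decryption: S_i = E(K, S_{i−1}) with S_{−1} = IV; P_i = C_i ⊕ S_i.
Only C3 changed, to 0x3A. In OFB, a change in C_i flips the same bit in P_i only; the keystream is unaffected. Decrypting the received ciphertext:
P0: S = E(K, 0x9B) = 0xF4; 0x97 ⊕ 0xF4 = 0x63.
P1: S = E(K, 0xF4) = 0x4D; 0x78 ⊕ 0x4D = 0x35.
P2: S = E(K, 0x4D) = 0xA6; 0x94 ⊕ 0xA6 = 0x32.
P3: S = E(K, 0xA6) = 0xFF; 0x3A ⊕ 0xFF = 0xC5.
Blocks that differ from the original plaintext: P3.

P0 = 0x63, P1 = 0x35, P2 = 0x32, P3 = 0xC5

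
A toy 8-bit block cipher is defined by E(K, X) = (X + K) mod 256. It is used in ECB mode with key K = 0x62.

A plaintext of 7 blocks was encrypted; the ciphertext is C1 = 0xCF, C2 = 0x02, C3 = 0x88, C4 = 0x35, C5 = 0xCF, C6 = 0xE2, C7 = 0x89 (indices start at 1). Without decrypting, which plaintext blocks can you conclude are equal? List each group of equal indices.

P1 = P5

ECB encrypts each block independently with the same key, so equal ciphertext blocks imply equal plaintext blocks.
C1 = C5 = 0xCF, so P1 = P5.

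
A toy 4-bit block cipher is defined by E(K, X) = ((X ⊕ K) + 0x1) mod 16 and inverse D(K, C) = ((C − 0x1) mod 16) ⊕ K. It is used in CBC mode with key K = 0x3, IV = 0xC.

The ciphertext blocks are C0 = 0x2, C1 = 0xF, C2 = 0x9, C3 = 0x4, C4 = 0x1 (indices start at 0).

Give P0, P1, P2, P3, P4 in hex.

CBC decryption: P_i = D(K, C_i) ⊕ C_{i−1}, with C_{−1} = IV.
P0: D(K, 0x2) = 0x2; 0x2 ⊕ 0xC = 0xE.
P1: D(K, 0xF) = 0xD; 0xD ⊕ 0x2 = 0xF.
P2: D(K, 0x9) = 0xB; 0xB ⊕ 0xF = 0x4.
P3: D(K, 0x4) = 0x0; 0x0 ⊕ 0x9 = 0x9.
P4: D(K, 0x1) = 0x3; 0x3 ⊕ 0x4 = 0x7.

P0 = 0xE, P1 = 0xF, P2 = 0x4, P3 = 0x9, P4 = 0x7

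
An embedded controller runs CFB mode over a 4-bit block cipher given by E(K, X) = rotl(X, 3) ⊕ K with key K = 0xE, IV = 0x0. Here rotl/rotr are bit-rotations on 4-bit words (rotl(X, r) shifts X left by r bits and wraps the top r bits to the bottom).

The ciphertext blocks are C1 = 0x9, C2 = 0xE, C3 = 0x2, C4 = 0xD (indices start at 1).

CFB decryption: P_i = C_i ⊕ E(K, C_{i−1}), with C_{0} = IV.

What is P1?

P1 = 0x7

P1: E(K, 0x0) = 0xE; 0x9 ⊕ 0xE = 0x7.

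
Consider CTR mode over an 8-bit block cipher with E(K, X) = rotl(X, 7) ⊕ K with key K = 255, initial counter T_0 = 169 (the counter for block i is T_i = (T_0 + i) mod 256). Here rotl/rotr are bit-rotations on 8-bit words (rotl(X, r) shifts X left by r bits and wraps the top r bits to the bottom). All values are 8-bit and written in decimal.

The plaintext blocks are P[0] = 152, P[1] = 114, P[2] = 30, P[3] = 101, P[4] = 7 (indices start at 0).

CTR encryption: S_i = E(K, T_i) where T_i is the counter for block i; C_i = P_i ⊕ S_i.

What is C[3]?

C[0]: T = 169, S = E(K, T) = 43; 152 ⊕ 43 = 179.
C[1]: T = 170, S = E(K, T) = 170; 114 ⊕ 170 = 216.
C[2]: T = 171, S = E(K, T) = 42; 30 ⊕ 42 = 52.
C[3]: T = 172, S = E(K, T) = 169; 101 ⊕ 169 = 204.

C[3] = 204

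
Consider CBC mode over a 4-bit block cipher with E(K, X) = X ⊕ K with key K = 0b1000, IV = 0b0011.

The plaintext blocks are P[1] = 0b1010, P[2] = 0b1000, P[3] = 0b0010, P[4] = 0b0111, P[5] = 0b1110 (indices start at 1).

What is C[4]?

C[4] = 0b0100

CBC encryption: C_i = E(K, P_i ⊕ C_{i−1}), with C_{0} = IV.
C[1]: P[1] ⊕ 0b0011 = 0b1001; E(K, 0b1001) = 0b0001.
C[2]: P[2] ⊕ 0b0001 = 0b1001; E(K, 0b1001) = 0b0001.
C[3]: P[3] ⊕ 0b0001 = 0b0011; E(K, 0b0011) = 0b1011.
C[4]: P[4] ⊕ 0b1011 = 0b1100; E(K, 0b1100) = 0b0100.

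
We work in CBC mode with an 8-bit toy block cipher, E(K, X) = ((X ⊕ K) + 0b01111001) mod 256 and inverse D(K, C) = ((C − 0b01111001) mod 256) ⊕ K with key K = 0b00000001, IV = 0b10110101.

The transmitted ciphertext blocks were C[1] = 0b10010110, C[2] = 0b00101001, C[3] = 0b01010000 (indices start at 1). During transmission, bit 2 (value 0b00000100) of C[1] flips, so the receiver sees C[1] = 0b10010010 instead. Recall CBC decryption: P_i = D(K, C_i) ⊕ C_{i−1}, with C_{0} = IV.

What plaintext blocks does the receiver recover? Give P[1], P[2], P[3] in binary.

Only C[1] changed, to 0b10010010. In CBC, a change in C_i garbles P_i and flips the same bit in P_{i+1}. Decrypting the received ciphertext:
P[1]: D(K, 0b10010010) = 0b00011000; 0b00011000 ⊕ 0b10110101 = 0b10101101.
P[2]: D(K, 0b00101001) = 0b10110001; 0b10110001 ⊕ 0b10010010 = 0b00100011.
P[3]: D(K, 0b01010000) = 0b11010110; 0b11010110 ⊕ 0b00101001 = 0b11111111.
Blocks that differ from the original plaintext: P[1], P[2].

P[1] = 0b10101101, P[2] = 0b00100011, P[3] = 0b11111111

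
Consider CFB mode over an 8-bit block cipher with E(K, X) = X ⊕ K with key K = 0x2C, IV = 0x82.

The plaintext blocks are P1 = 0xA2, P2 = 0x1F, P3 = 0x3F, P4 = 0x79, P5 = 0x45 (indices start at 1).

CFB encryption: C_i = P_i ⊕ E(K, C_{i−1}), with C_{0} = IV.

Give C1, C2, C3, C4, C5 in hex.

C1: E(K, 0x82) = 0xAE; 0xA2 ⊕ 0xAE = 0x0C.
C2: E(K, 0x0C) = 0x20; 0x1F ⊕ 0x20 = 0x3F.
C3: E(K, 0x3F) = 0x13; 0x3F ⊕ 0x13 = 0x2C.
C4: E(K, 0x2C) = 0x00; 0x79 ⊕ 0x00 = 0x79.
C5: E(K, 0x79) = 0x55; 0x45 ⊕ 0x55 = 0x10.

C1 = 0x0C, C2 = 0x3F, C3 = 0x2C, C4 = 0x79, C5 = 0x10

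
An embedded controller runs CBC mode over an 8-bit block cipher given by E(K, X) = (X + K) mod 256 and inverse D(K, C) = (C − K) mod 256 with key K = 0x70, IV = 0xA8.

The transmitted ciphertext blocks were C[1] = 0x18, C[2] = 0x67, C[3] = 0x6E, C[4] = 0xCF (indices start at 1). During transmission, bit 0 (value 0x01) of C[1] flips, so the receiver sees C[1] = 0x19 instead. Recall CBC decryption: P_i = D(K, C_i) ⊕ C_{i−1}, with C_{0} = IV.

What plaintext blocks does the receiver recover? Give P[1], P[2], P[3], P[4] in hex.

Only C[1] changed, to 0x19. In CBC, a change in C_i garbles P_i and flips the same bit in P_{i+1}. Decrypting the received ciphertext:
P[1]: D(K, 0x19) = 0xA9; 0xA9 ⊕ 0xA8 = 0x01.
P[2]: D(K, 0x67) = 0xF7; 0xF7 ⊕ 0x19 = 0xEE.
P[3]: D(K, 0x6E) = 0xFE; 0xFE ⊕ 0x67 = 0x99.
P[4]: D(K, 0xCF) = 0x5F; 0x5F ⊕ 0x6E = 0x31.
Blocks that differ from the original plaintext: P[1], P[2].

P[1] = 0x01, P[2] = 0xEE, P[3] = 0x99, P[4] = 0x31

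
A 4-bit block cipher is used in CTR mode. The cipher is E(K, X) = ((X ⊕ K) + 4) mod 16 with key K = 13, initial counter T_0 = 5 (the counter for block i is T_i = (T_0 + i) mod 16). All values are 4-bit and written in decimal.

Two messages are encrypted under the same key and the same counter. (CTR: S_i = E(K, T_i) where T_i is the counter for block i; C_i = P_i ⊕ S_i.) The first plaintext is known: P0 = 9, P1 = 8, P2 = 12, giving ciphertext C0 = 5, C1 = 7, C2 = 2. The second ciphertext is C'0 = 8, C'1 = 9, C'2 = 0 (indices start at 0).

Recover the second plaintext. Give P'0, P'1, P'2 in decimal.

P'0 = 4, P'1 = 6, P'2 = 14

In CTR with a reused counter, both messages share the same keystream S_i, so C_i ⊕ C'_i = P_i ⊕ P'_i and thus P'_i = P_i ⊕ C_i ⊕ C'_i.
P'0: 9 ⊕ 5 ⊕ 8 = 4.
P'1: 8 ⊕ 7 ⊕ 9 = 6.
P'2: 12 ⊕ 2 ⊕ 0 = 14.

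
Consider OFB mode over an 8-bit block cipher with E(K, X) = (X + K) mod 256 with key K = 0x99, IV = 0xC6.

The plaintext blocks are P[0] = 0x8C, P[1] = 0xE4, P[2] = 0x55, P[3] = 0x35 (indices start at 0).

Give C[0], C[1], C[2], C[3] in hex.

C[0] = 0xD3, C[1] = 0x1C, C[2] = 0xC4, C[3] = 0x1F

OFB encryption: S_i = E(K, S_{i−1}) with S_{−1} = IV; C_i = P_i ⊕ S_i.
C[0]: S = E(K, 0xC6) = 0x5F; 0x8C ⊕ 0x5F = 0xD3.
C[1]: S = E(K, 0x5F) = 0xF8; 0xE4 ⊕ 0xF8 = 0x1C.
C[2]: S = E(K, 0xF8) = 0x91; 0x55 ⊕ 0x91 = 0xC4.
C[3]: S = E(K, 0x91) = 0x2A; 0x35 ⊕ 0x2A = 0x1F.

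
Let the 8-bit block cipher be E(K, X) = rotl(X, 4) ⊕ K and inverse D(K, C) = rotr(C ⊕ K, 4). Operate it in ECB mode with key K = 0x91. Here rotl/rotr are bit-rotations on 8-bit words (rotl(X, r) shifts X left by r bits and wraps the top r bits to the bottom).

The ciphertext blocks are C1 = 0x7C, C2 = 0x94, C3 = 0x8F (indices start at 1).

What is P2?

P2 = 0x50

ECB decryption: P_i = D(K, C_i).
P2: D(K, 0x94) = 0x50.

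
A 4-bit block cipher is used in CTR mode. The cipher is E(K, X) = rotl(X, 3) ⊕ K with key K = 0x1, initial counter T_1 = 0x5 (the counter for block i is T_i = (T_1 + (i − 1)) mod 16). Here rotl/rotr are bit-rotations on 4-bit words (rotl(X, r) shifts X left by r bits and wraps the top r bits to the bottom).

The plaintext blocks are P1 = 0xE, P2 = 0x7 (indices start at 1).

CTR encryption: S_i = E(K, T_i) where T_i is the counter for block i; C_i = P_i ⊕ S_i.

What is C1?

C1 = 0x5

C1: T = 0x5, S = E(K, T) = 0xB; 0xE ⊕ 0xB = 0x5.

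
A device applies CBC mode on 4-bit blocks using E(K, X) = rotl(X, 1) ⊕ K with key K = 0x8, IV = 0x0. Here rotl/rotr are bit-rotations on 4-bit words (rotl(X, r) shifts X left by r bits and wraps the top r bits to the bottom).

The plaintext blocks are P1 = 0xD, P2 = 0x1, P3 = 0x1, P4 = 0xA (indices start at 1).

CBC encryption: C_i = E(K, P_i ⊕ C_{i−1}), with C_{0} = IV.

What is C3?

C3 = 0x3

C1: P1 ⊕ 0x0 = 0xD; E(K, 0xD) = 0x3.
C2: P2 ⊕ 0x3 = 0x2; E(K, 0x2) = 0xC.
C3: P3 ⊕ 0xC = 0xD; E(K, 0xD) = 0x3.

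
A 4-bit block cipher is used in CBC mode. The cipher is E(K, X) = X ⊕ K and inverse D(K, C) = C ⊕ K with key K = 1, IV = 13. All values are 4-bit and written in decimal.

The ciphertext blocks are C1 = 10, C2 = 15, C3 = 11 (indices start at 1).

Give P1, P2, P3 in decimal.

CBC decryption: P_i = D(K, C_i) ⊕ C_{i−1}, with C_{0} = IV.
P1: D(K, 10) = 11; 11 ⊕ 13 = 6.
P2: D(K, 15) = 14; 14 ⊕ 10 = 4.
P3: D(K, 11) = 10; 10 ⊕ 15 = 5.

P1 = 6, P2 = 4, P3 = 5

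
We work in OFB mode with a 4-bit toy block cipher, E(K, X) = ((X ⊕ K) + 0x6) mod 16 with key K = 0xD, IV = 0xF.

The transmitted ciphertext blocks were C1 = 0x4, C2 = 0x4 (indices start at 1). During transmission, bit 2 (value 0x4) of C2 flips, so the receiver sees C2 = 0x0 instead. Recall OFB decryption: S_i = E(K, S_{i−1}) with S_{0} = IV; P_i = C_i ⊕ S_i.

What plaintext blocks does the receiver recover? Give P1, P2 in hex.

P1 = 0xC, P2 = 0xB

Only C2 changed, to 0x0. In OFB, a change in C_i flips the same bit in P_i only; the keystream is unaffected. Decrypting the received ciphertext:
P1: S = E(K, 0xF) = 0x8; 0x4 ⊕ 0x8 = 0xC.
P2: S = E(K, 0x8) = 0xB; 0x0 ⊕ 0xB = 0xB.
Blocks that differ from the original plaintext: P2.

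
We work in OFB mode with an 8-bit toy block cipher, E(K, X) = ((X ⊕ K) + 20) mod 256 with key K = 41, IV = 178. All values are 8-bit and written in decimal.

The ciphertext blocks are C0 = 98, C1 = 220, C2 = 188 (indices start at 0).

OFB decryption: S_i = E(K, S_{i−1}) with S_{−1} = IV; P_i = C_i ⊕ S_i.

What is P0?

P0: S = E(K, 178) = 175; 98 ⊕ 175 = 205.

P0 = 205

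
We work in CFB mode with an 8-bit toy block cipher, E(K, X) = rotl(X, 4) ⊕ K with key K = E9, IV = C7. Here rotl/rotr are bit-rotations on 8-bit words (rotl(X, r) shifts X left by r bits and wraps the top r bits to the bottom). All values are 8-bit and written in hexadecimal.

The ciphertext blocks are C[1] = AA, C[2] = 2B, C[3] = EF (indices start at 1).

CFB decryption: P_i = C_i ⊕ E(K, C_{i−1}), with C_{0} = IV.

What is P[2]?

P[2] = 68

P[2]: E(K, AA) = 43; 2B ⊕ 43 = 68.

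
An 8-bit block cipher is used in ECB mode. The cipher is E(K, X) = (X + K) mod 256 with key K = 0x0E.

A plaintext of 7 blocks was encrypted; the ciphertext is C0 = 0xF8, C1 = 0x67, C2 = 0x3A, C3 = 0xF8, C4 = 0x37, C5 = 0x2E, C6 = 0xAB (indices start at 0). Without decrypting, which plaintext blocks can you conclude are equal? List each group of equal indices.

P0 = P3

ECB encrypts each block independently with the same key, so equal ciphertext blocks imply equal plaintext blocks.
C0 = C3 = 0xF8, so P0 = P3.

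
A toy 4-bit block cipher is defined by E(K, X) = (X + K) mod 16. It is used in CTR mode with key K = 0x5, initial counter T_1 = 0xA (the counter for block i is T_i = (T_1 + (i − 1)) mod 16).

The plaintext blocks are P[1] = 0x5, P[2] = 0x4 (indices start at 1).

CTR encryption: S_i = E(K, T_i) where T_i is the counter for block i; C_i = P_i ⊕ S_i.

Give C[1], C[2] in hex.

C[1]: T = 0xA, S = E(K, T) = 0xF; 0x5 ⊕ 0xF = 0xA.
C[2]: T = 0xB, S = E(K, T) = 0x0; 0x4 ⊕ 0x0 = 0x4.

C[1] = 0xA, C[2] = 0x4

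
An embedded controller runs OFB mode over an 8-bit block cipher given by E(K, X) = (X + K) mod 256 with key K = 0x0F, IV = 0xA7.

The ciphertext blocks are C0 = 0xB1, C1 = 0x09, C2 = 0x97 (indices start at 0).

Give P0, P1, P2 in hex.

P0 = 0x07, P1 = 0xCC, P2 = 0x43

OFB decryption: S_i = E(K, S_{i−1}) with S_{−1} = IV; P_i = C_i ⊕ S_i.
P0: S = E(K, 0xA7) = 0xB6; 0xB1 ⊕ 0xB6 = 0x07.
P1: S = E(K, 0xB6) = 0xC5; 0x09 ⊕ 0xC5 = 0xCC.
P2: S = E(K, 0xC5) = 0xD4; 0x97 ⊕ 0xD4 = 0x43.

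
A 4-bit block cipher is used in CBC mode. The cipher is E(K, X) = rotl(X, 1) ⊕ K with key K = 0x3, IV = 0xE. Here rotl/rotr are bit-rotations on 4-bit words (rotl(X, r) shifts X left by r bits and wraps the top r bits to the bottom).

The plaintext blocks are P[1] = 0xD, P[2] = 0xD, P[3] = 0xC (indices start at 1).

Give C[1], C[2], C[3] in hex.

C[1] = 0x5, C[2] = 0x2, C[3] = 0xE

CBC encryption: C_i = E(K, P_i ⊕ C_{i−1}), with C_{0} = IV.
C[1]: P[1] ⊕ 0xE = 0x3; E(K, 0x3) = 0x5.
C[2]: P[2] ⊕ 0x5 = 0x8; E(K, 0x8) = 0x2.
C[3]: P[3] ⊕ 0x2 = 0xE; E(K, 0xE) = 0xE.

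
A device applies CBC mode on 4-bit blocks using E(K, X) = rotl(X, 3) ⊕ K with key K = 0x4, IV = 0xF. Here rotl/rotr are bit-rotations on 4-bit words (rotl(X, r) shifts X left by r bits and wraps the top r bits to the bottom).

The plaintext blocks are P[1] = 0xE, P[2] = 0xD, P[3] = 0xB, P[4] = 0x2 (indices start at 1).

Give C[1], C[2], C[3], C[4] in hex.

CBC encryption: C_i = E(K, P_i ⊕ C_{i−1}), with C_{0} = IV.
C[1]: P[1] ⊕ 0xF = 0x1; E(K, 0x1) = 0xC.
C[2]: P[2] ⊕ 0xC = 0x1; E(K, 0x1) = 0xC.
C[3]: P[3] ⊕ 0xC = 0x7; E(K, 0x7) = 0xF.
C[4]: P[4] ⊕ 0xF = 0xD; E(K, 0xD) = 0xA.

C[1] = 0xC, C[2] = 0xC, C[3] = 0xF, C[4] = 0xA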